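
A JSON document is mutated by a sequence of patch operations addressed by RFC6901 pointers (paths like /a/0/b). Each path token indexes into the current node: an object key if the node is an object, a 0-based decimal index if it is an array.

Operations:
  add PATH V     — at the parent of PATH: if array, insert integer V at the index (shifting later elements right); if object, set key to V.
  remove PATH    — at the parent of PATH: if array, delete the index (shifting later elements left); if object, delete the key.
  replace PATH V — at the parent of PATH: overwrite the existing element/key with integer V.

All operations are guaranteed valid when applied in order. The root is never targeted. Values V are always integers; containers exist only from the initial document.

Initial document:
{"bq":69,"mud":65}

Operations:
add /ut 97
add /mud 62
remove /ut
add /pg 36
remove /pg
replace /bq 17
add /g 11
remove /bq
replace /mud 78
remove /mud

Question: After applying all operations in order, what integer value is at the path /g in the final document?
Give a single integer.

After op 1 (add /ut 97): {"bq":69,"mud":65,"ut":97}
After op 2 (add /mud 62): {"bq":69,"mud":62,"ut":97}
After op 3 (remove /ut): {"bq":69,"mud":62}
After op 4 (add /pg 36): {"bq":69,"mud":62,"pg":36}
After op 5 (remove /pg): {"bq":69,"mud":62}
After op 6 (replace /bq 17): {"bq":17,"mud":62}
After op 7 (add /g 11): {"bq":17,"g":11,"mud":62}
After op 8 (remove /bq): {"g":11,"mud":62}
After op 9 (replace /mud 78): {"g":11,"mud":78}
After op 10 (remove /mud): {"g":11}
Value at /g: 11

Answer: 11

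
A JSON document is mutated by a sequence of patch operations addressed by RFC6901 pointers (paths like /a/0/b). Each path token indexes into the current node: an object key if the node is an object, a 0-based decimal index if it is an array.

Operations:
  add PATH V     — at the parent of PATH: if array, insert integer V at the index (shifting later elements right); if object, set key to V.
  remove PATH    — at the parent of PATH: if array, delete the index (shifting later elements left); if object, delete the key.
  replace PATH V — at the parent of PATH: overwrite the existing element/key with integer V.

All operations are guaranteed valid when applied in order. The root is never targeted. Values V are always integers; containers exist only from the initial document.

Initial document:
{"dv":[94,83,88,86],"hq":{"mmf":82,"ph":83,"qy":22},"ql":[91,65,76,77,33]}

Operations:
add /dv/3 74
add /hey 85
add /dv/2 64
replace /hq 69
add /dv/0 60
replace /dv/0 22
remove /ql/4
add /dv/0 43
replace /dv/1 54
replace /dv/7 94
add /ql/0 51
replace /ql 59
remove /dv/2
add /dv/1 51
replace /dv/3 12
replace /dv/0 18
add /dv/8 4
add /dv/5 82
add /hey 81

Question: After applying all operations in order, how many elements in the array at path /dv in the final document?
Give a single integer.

Answer: 10

Derivation:
After op 1 (add /dv/3 74): {"dv":[94,83,88,74,86],"hq":{"mmf":82,"ph":83,"qy":22},"ql":[91,65,76,77,33]}
After op 2 (add /hey 85): {"dv":[94,83,88,74,86],"hey":85,"hq":{"mmf":82,"ph":83,"qy":22},"ql":[91,65,76,77,33]}
After op 3 (add /dv/2 64): {"dv":[94,83,64,88,74,86],"hey":85,"hq":{"mmf":82,"ph":83,"qy":22},"ql":[91,65,76,77,33]}
After op 4 (replace /hq 69): {"dv":[94,83,64,88,74,86],"hey":85,"hq":69,"ql":[91,65,76,77,33]}
After op 5 (add /dv/0 60): {"dv":[60,94,83,64,88,74,86],"hey":85,"hq":69,"ql":[91,65,76,77,33]}
After op 6 (replace /dv/0 22): {"dv":[22,94,83,64,88,74,86],"hey":85,"hq":69,"ql":[91,65,76,77,33]}
After op 7 (remove /ql/4): {"dv":[22,94,83,64,88,74,86],"hey":85,"hq":69,"ql":[91,65,76,77]}
After op 8 (add /dv/0 43): {"dv":[43,22,94,83,64,88,74,86],"hey":85,"hq":69,"ql":[91,65,76,77]}
After op 9 (replace /dv/1 54): {"dv":[43,54,94,83,64,88,74,86],"hey":85,"hq":69,"ql":[91,65,76,77]}
After op 10 (replace /dv/7 94): {"dv":[43,54,94,83,64,88,74,94],"hey":85,"hq":69,"ql":[91,65,76,77]}
After op 11 (add /ql/0 51): {"dv":[43,54,94,83,64,88,74,94],"hey":85,"hq":69,"ql":[51,91,65,76,77]}
After op 12 (replace /ql 59): {"dv":[43,54,94,83,64,88,74,94],"hey":85,"hq":69,"ql":59}
After op 13 (remove /dv/2): {"dv":[43,54,83,64,88,74,94],"hey":85,"hq":69,"ql":59}
After op 14 (add /dv/1 51): {"dv":[43,51,54,83,64,88,74,94],"hey":85,"hq":69,"ql":59}
After op 15 (replace /dv/3 12): {"dv":[43,51,54,12,64,88,74,94],"hey":85,"hq":69,"ql":59}
After op 16 (replace /dv/0 18): {"dv":[18,51,54,12,64,88,74,94],"hey":85,"hq":69,"ql":59}
After op 17 (add /dv/8 4): {"dv":[18,51,54,12,64,88,74,94,4],"hey":85,"hq":69,"ql":59}
After op 18 (add /dv/5 82): {"dv":[18,51,54,12,64,82,88,74,94,4],"hey":85,"hq":69,"ql":59}
After op 19 (add /hey 81): {"dv":[18,51,54,12,64,82,88,74,94,4],"hey":81,"hq":69,"ql":59}
Size at path /dv: 10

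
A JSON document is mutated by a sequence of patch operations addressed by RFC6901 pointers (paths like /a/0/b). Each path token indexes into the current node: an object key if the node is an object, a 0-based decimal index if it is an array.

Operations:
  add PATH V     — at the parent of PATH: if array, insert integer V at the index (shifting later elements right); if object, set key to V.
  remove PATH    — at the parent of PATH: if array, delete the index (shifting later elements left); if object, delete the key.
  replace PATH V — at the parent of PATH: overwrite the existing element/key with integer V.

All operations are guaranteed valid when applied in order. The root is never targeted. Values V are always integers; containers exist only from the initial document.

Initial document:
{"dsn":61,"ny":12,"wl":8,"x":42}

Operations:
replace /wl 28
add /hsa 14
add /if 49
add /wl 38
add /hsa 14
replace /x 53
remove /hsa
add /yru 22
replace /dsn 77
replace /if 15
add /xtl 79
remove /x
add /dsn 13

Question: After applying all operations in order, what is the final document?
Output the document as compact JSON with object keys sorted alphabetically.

Answer: {"dsn":13,"if":15,"ny":12,"wl":38,"xtl":79,"yru":22}

Derivation:
After op 1 (replace /wl 28): {"dsn":61,"ny":12,"wl":28,"x":42}
After op 2 (add /hsa 14): {"dsn":61,"hsa":14,"ny":12,"wl":28,"x":42}
After op 3 (add /if 49): {"dsn":61,"hsa":14,"if":49,"ny":12,"wl":28,"x":42}
After op 4 (add /wl 38): {"dsn":61,"hsa":14,"if":49,"ny":12,"wl":38,"x":42}
After op 5 (add /hsa 14): {"dsn":61,"hsa":14,"if":49,"ny":12,"wl":38,"x":42}
After op 6 (replace /x 53): {"dsn":61,"hsa":14,"if":49,"ny":12,"wl":38,"x":53}
After op 7 (remove /hsa): {"dsn":61,"if":49,"ny":12,"wl":38,"x":53}
After op 8 (add /yru 22): {"dsn":61,"if":49,"ny":12,"wl":38,"x":53,"yru":22}
After op 9 (replace /dsn 77): {"dsn":77,"if":49,"ny":12,"wl":38,"x":53,"yru":22}
After op 10 (replace /if 15): {"dsn":77,"if":15,"ny":12,"wl":38,"x":53,"yru":22}
After op 11 (add /xtl 79): {"dsn":77,"if":15,"ny":12,"wl":38,"x":53,"xtl":79,"yru":22}
After op 12 (remove /x): {"dsn":77,"if":15,"ny":12,"wl":38,"xtl":79,"yru":22}
After op 13 (add /dsn 13): {"dsn":13,"if":15,"ny":12,"wl":38,"xtl":79,"yru":22}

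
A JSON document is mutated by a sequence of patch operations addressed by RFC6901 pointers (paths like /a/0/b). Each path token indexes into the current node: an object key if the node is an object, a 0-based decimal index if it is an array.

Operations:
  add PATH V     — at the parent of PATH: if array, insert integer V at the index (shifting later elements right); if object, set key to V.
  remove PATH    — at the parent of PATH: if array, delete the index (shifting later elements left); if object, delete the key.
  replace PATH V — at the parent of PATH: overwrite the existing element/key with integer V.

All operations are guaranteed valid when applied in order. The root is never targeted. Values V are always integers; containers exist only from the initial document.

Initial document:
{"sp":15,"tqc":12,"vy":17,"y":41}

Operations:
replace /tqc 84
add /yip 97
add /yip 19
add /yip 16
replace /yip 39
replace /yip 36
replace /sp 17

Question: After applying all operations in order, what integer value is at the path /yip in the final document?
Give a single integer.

After op 1 (replace /tqc 84): {"sp":15,"tqc":84,"vy":17,"y":41}
After op 2 (add /yip 97): {"sp":15,"tqc":84,"vy":17,"y":41,"yip":97}
After op 3 (add /yip 19): {"sp":15,"tqc":84,"vy":17,"y":41,"yip":19}
After op 4 (add /yip 16): {"sp":15,"tqc":84,"vy":17,"y":41,"yip":16}
After op 5 (replace /yip 39): {"sp":15,"tqc":84,"vy":17,"y":41,"yip":39}
After op 6 (replace /yip 36): {"sp":15,"tqc":84,"vy":17,"y":41,"yip":36}
After op 7 (replace /sp 17): {"sp":17,"tqc":84,"vy":17,"y":41,"yip":36}
Value at /yip: 36

Answer: 36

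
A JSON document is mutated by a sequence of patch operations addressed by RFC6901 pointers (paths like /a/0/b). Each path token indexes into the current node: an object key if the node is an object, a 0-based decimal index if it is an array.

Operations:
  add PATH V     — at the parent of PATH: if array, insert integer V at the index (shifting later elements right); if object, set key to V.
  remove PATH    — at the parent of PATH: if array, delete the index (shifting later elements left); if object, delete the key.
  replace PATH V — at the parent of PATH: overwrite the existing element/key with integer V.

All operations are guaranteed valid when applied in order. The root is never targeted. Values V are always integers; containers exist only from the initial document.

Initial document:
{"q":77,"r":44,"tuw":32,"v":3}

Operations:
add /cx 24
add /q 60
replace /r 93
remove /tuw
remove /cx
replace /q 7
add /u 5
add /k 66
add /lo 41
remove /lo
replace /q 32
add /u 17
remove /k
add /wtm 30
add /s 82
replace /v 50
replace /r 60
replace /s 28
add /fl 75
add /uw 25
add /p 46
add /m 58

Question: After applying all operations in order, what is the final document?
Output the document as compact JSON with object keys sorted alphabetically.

Answer: {"fl":75,"m":58,"p":46,"q":32,"r":60,"s":28,"u":17,"uw":25,"v":50,"wtm":30}

Derivation:
After op 1 (add /cx 24): {"cx":24,"q":77,"r":44,"tuw":32,"v":3}
After op 2 (add /q 60): {"cx":24,"q":60,"r":44,"tuw":32,"v":3}
After op 3 (replace /r 93): {"cx":24,"q":60,"r":93,"tuw":32,"v":3}
After op 4 (remove /tuw): {"cx":24,"q":60,"r":93,"v":3}
After op 5 (remove /cx): {"q":60,"r":93,"v":3}
After op 6 (replace /q 7): {"q":7,"r":93,"v":3}
After op 7 (add /u 5): {"q":7,"r":93,"u":5,"v":3}
After op 8 (add /k 66): {"k":66,"q":7,"r":93,"u":5,"v":3}
After op 9 (add /lo 41): {"k":66,"lo":41,"q":7,"r":93,"u":5,"v":3}
After op 10 (remove /lo): {"k":66,"q":7,"r":93,"u":5,"v":3}
After op 11 (replace /q 32): {"k":66,"q":32,"r":93,"u":5,"v":3}
After op 12 (add /u 17): {"k":66,"q":32,"r":93,"u":17,"v":3}
After op 13 (remove /k): {"q":32,"r":93,"u":17,"v":3}
After op 14 (add /wtm 30): {"q":32,"r":93,"u":17,"v":3,"wtm":30}
After op 15 (add /s 82): {"q":32,"r":93,"s":82,"u":17,"v":3,"wtm":30}
After op 16 (replace /v 50): {"q":32,"r":93,"s":82,"u":17,"v":50,"wtm":30}
After op 17 (replace /r 60): {"q":32,"r":60,"s":82,"u":17,"v":50,"wtm":30}
After op 18 (replace /s 28): {"q":32,"r":60,"s":28,"u":17,"v":50,"wtm":30}
After op 19 (add /fl 75): {"fl":75,"q":32,"r":60,"s":28,"u":17,"v":50,"wtm":30}
After op 20 (add /uw 25): {"fl":75,"q":32,"r":60,"s":28,"u":17,"uw":25,"v":50,"wtm":30}
After op 21 (add /p 46): {"fl":75,"p":46,"q":32,"r":60,"s":28,"u":17,"uw":25,"v":50,"wtm":30}
After op 22 (add /m 58): {"fl":75,"m":58,"p":46,"q":32,"r":60,"s":28,"u":17,"uw":25,"v":50,"wtm":30}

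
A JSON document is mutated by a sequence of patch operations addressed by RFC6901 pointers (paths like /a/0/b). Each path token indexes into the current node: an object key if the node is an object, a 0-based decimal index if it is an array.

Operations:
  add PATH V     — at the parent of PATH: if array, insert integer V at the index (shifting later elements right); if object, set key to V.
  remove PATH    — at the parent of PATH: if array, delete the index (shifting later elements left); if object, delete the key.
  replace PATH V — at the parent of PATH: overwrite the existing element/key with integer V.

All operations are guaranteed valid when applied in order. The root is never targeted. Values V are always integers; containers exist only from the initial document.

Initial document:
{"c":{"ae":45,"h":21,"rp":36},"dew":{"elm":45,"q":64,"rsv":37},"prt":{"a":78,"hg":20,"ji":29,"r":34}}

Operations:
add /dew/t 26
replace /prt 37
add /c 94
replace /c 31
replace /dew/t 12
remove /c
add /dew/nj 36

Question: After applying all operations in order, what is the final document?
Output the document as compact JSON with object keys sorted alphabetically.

After op 1 (add /dew/t 26): {"c":{"ae":45,"h":21,"rp":36},"dew":{"elm":45,"q":64,"rsv":37,"t":26},"prt":{"a":78,"hg":20,"ji":29,"r":34}}
After op 2 (replace /prt 37): {"c":{"ae":45,"h":21,"rp":36},"dew":{"elm":45,"q":64,"rsv":37,"t":26},"prt":37}
After op 3 (add /c 94): {"c":94,"dew":{"elm":45,"q":64,"rsv":37,"t":26},"prt":37}
After op 4 (replace /c 31): {"c":31,"dew":{"elm":45,"q":64,"rsv":37,"t":26},"prt":37}
After op 5 (replace /dew/t 12): {"c":31,"dew":{"elm":45,"q":64,"rsv":37,"t":12},"prt":37}
After op 6 (remove /c): {"dew":{"elm":45,"q":64,"rsv":37,"t":12},"prt":37}
After op 7 (add /dew/nj 36): {"dew":{"elm":45,"nj":36,"q":64,"rsv":37,"t":12},"prt":37}

Answer: {"dew":{"elm":45,"nj":36,"q":64,"rsv":37,"t":12},"prt":37}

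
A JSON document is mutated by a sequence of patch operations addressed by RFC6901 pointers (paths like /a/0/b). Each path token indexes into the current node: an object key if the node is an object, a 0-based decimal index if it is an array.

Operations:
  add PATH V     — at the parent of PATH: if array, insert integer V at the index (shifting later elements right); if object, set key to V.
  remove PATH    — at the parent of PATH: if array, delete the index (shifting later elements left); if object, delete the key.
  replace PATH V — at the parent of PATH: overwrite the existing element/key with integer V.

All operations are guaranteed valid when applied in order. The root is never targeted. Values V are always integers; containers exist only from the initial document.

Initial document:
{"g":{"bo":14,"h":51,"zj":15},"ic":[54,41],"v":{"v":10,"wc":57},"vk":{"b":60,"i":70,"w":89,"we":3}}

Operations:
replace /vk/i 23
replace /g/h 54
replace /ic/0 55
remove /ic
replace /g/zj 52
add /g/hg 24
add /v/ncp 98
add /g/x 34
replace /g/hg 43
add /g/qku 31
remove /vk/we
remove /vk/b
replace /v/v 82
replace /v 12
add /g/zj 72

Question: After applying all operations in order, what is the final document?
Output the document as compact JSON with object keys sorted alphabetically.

After op 1 (replace /vk/i 23): {"g":{"bo":14,"h":51,"zj":15},"ic":[54,41],"v":{"v":10,"wc":57},"vk":{"b":60,"i":23,"w":89,"we":3}}
After op 2 (replace /g/h 54): {"g":{"bo":14,"h":54,"zj":15},"ic":[54,41],"v":{"v":10,"wc":57},"vk":{"b":60,"i":23,"w":89,"we":3}}
After op 3 (replace /ic/0 55): {"g":{"bo":14,"h":54,"zj":15},"ic":[55,41],"v":{"v":10,"wc":57},"vk":{"b":60,"i":23,"w":89,"we":3}}
After op 4 (remove /ic): {"g":{"bo":14,"h":54,"zj":15},"v":{"v":10,"wc":57},"vk":{"b":60,"i":23,"w":89,"we":3}}
After op 5 (replace /g/zj 52): {"g":{"bo":14,"h":54,"zj":52},"v":{"v":10,"wc":57},"vk":{"b":60,"i":23,"w":89,"we":3}}
After op 6 (add /g/hg 24): {"g":{"bo":14,"h":54,"hg":24,"zj":52},"v":{"v":10,"wc":57},"vk":{"b":60,"i":23,"w":89,"we":3}}
After op 7 (add /v/ncp 98): {"g":{"bo":14,"h":54,"hg":24,"zj":52},"v":{"ncp":98,"v":10,"wc":57},"vk":{"b":60,"i":23,"w":89,"we":3}}
After op 8 (add /g/x 34): {"g":{"bo":14,"h":54,"hg":24,"x":34,"zj":52},"v":{"ncp":98,"v":10,"wc":57},"vk":{"b":60,"i":23,"w":89,"we":3}}
After op 9 (replace /g/hg 43): {"g":{"bo":14,"h":54,"hg":43,"x":34,"zj":52},"v":{"ncp":98,"v":10,"wc":57},"vk":{"b":60,"i":23,"w":89,"we":3}}
After op 10 (add /g/qku 31): {"g":{"bo":14,"h":54,"hg":43,"qku":31,"x":34,"zj":52},"v":{"ncp":98,"v":10,"wc":57},"vk":{"b":60,"i":23,"w":89,"we":3}}
After op 11 (remove /vk/we): {"g":{"bo":14,"h":54,"hg":43,"qku":31,"x":34,"zj":52},"v":{"ncp":98,"v":10,"wc":57},"vk":{"b":60,"i":23,"w":89}}
After op 12 (remove /vk/b): {"g":{"bo":14,"h":54,"hg":43,"qku":31,"x":34,"zj":52},"v":{"ncp":98,"v":10,"wc":57},"vk":{"i":23,"w":89}}
After op 13 (replace /v/v 82): {"g":{"bo":14,"h":54,"hg":43,"qku":31,"x":34,"zj":52},"v":{"ncp":98,"v":82,"wc":57},"vk":{"i":23,"w":89}}
After op 14 (replace /v 12): {"g":{"bo":14,"h":54,"hg":43,"qku":31,"x":34,"zj":52},"v":12,"vk":{"i":23,"w":89}}
After op 15 (add /g/zj 72): {"g":{"bo":14,"h":54,"hg":43,"qku":31,"x":34,"zj":72},"v":12,"vk":{"i":23,"w":89}}

Answer: {"g":{"bo":14,"h":54,"hg":43,"qku":31,"x":34,"zj":72},"v":12,"vk":{"i":23,"w":89}}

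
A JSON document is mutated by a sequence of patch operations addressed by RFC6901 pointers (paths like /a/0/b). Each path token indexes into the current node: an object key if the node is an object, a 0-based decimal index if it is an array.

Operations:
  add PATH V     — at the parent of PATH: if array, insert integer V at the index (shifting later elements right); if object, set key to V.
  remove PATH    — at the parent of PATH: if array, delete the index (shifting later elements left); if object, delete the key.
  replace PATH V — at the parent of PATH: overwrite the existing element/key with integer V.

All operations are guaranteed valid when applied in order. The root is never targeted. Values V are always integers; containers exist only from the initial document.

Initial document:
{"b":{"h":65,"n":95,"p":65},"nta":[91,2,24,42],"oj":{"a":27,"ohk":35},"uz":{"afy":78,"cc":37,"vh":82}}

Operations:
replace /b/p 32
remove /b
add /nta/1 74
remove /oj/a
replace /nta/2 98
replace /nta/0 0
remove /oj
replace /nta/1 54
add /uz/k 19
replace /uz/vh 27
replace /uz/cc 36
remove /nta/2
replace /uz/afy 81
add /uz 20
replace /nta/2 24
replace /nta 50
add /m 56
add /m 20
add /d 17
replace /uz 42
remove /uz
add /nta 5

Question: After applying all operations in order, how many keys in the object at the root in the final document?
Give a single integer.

Answer: 3

Derivation:
After op 1 (replace /b/p 32): {"b":{"h":65,"n":95,"p":32},"nta":[91,2,24,42],"oj":{"a":27,"ohk":35},"uz":{"afy":78,"cc":37,"vh":82}}
After op 2 (remove /b): {"nta":[91,2,24,42],"oj":{"a":27,"ohk":35},"uz":{"afy":78,"cc":37,"vh":82}}
After op 3 (add /nta/1 74): {"nta":[91,74,2,24,42],"oj":{"a":27,"ohk":35},"uz":{"afy":78,"cc":37,"vh":82}}
After op 4 (remove /oj/a): {"nta":[91,74,2,24,42],"oj":{"ohk":35},"uz":{"afy":78,"cc":37,"vh":82}}
After op 5 (replace /nta/2 98): {"nta":[91,74,98,24,42],"oj":{"ohk":35},"uz":{"afy":78,"cc":37,"vh":82}}
After op 6 (replace /nta/0 0): {"nta":[0,74,98,24,42],"oj":{"ohk":35},"uz":{"afy":78,"cc":37,"vh":82}}
After op 7 (remove /oj): {"nta":[0,74,98,24,42],"uz":{"afy":78,"cc":37,"vh":82}}
After op 8 (replace /nta/1 54): {"nta":[0,54,98,24,42],"uz":{"afy":78,"cc":37,"vh":82}}
After op 9 (add /uz/k 19): {"nta":[0,54,98,24,42],"uz":{"afy":78,"cc":37,"k":19,"vh":82}}
After op 10 (replace /uz/vh 27): {"nta":[0,54,98,24,42],"uz":{"afy":78,"cc":37,"k":19,"vh":27}}
After op 11 (replace /uz/cc 36): {"nta":[0,54,98,24,42],"uz":{"afy":78,"cc":36,"k":19,"vh":27}}
After op 12 (remove /nta/2): {"nta":[0,54,24,42],"uz":{"afy":78,"cc":36,"k":19,"vh":27}}
After op 13 (replace /uz/afy 81): {"nta":[0,54,24,42],"uz":{"afy":81,"cc":36,"k":19,"vh":27}}
After op 14 (add /uz 20): {"nta":[0,54,24,42],"uz":20}
After op 15 (replace /nta/2 24): {"nta":[0,54,24,42],"uz":20}
After op 16 (replace /nta 50): {"nta":50,"uz":20}
After op 17 (add /m 56): {"m":56,"nta":50,"uz":20}
After op 18 (add /m 20): {"m":20,"nta":50,"uz":20}
After op 19 (add /d 17): {"d":17,"m":20,"nta":50,"uz":20}
After op 20 (replace /uz 42): {"d":17,"m":20,"nta":50,"uz":42}
After op 21 (remove /uz): {"d":17,"m":20,"nta":50}
After op 22 (add /nta 5): {"d":17,"m":20,"nta":5}
Size at the root: 3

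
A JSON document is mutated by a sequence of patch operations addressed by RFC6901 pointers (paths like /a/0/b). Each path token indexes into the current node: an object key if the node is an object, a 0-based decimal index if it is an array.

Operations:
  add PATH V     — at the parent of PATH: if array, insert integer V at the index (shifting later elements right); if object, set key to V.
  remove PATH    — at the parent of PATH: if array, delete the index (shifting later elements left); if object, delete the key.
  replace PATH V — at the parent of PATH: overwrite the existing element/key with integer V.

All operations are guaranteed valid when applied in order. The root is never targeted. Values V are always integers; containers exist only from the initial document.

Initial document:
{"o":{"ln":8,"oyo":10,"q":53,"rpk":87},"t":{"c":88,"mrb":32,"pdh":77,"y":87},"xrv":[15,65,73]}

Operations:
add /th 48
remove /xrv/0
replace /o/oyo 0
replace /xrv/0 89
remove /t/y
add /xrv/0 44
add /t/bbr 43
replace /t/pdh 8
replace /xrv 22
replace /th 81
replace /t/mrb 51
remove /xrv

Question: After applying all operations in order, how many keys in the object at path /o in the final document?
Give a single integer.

After op 1 (add /th 48): {"o":{"ln":8,"oyo":10,"q":53,"rpk":87},"t":{"c":88,"mrb":32,"pdh":77,"y":87},"th":48,"xrv":[15,65,73]}
After op 2 (remove /xrv/0): {"o":{"ln":8,"oyo":10,"q":53,"rpk":87},"t":{"c":88,"mrb":32,"pdh":77,"y":87},"th":48,"xrv":[65,73]}
After op 3 (replace /o/oyo 0): {"o":{"ln":8,"oyo":0,"q":53,"rpk":87},"t":{"c":88,"mrb":32,"pdh":77,"y":87},"th":48,"xrv":[65,73]}
After op 4 (replace /xrv/0 89): {"o":{"ln":8,"oyo":0,"q":53,"rpk":87},"t":{"c":88,"mrb":32,"pdh":77,"y":87},"th":48,"xrv":[89,73]}
After op 5 (remove /t/y): {"o":{"ln":8,"oyo":0,"q":53,"rpk":87},"t":{"c":88,"mrb":32,"pdh":77},"th":48,"xrv":[89,73]}
After op 6 (add /xrv/0 44): {"o":{"ln":8,"oyo":0,"q":53,"rpk":87},"t":{"c":88,"mrb":32,"pdh":77},"th":48,"xrv":[44,89,73]}
After op 7 (add /t/bbr 43): {"o":{"ln":8,"oyo":0,"q":53,"rpk":87},"t":{"bbr":43,"c":88,"mrb":32,"pdh":77},"th":48,"xrv":[44,89,73]}
After op 8 (replace /t/pdh 8): {"o":{"ln":8,"oyo":0,"q":53,"rpk":87},"t":{"bbr":43,"c":88,"mrb":32,"pdh":8},"th":48,"xrv":[44,89,73]}
After op 9 (replace /xrv 22): {"o":{"ln":8,"oyo":0,"q":53,"rpk":87},"t":{"bbr":43,"c":88,"mrb":32,"pdh":8},"th":48,"xrv":22}
After op 10 (replace /th 81): {"o":{"ln":8,"oyo":0,"q":53,"rpk":87},"t":{"bbr":43,"c":88,"mrb":32,"pdh":8},"th":81,"xrv":22}
After op 11 (replace /t/mrb 51): {"o":{"ln":8,"oyo":0,"q":53,"rpk":87},"t":{"bbr":43,"c":88,"mrb":51,"pdh":8},"th":81,"xrv":22}
After op 12 (remove /xrv): {"o":{"ln":8,"oyo":0,"q":53,"rpk":87},"t":{"bbr":43,"c":88,"mrb":51,"pdh":8},"th":81}
Size at path /o: 4

Answer: 4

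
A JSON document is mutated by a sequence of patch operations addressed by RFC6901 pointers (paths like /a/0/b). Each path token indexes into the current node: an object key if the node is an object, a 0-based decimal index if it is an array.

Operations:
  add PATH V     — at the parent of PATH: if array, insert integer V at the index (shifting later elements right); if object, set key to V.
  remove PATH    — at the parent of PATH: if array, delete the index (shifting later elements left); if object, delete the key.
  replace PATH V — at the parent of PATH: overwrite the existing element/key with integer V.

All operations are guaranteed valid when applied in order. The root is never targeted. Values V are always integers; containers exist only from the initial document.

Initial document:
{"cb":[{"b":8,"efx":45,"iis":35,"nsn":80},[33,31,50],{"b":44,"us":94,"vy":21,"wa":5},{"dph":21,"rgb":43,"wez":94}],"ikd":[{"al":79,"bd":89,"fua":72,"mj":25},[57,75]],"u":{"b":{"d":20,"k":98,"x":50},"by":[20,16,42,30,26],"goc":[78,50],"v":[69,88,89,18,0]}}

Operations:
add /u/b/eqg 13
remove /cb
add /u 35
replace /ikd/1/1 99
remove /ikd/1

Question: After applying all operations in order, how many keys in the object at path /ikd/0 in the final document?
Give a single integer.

After op 1 (add /u/b/eqg 13): {"cb":[{"b":8,"efx":45,"iis":35,"nsn":80},[33,31,50],{"b":44,"us":94,"vy":21,"wa":5},{"dph":21,"rgb":43,"wez":94}],"ikd":[{"al":79,"bd":89,"fua":72,"mj":25},[57,75]],"u":{"b":{"d":20,"eqg":13,"k":98,"x":50},"by":[20,16,42,30,26],"goc":[78,50],"v":[69,88,89,18,0]}}
After op 2 (remove /cb): {"ikd":[{"al":79,"bd":89,"fua":72,"mj":25},[57,75]],"u":{"b":{"d":20,"eqg":13,"k":98,"x":50},"by":[20,16,42,30,26],"goc":[78,50],"v":[69,88,89,18,0]}}
After op 3 (add /u 35): {"ikd":[{"al":79,"bd":89,"fua":72,"mj":25},[57,75]],"u":35}
After op 4 (replace /ikd/1/1 99): {"ikd":[{"al":79,"bd":89,"fua":72,"mj":25},[57,99]],"u":35}
After op 5 (remove /ikd/1): {"ikd":[{"al":79,"bd":89,"fua":72,"mj":25}],"u":35}
Size at path /ikd/0: 4

Answer: 4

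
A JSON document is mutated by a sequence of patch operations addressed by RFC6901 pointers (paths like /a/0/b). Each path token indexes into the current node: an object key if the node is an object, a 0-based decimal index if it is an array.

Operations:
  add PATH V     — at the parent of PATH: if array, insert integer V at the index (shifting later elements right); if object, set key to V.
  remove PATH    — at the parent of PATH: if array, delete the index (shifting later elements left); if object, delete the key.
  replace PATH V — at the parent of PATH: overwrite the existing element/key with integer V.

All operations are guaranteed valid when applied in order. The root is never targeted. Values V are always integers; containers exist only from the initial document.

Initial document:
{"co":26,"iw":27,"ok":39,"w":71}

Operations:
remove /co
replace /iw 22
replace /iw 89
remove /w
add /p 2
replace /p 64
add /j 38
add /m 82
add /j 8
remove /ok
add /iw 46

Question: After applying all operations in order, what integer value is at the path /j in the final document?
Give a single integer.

After op 1 (remove /co): {"iw":27,"ok":39,"w":71}
After op 2 (replace /iw 22): {"iw":22,"ok":39,"w":71}
After op 3 (replace /iw 89): {"iw":89,"ok":39,"w":71}
After op 4 (remove /w): {"iw":89,"ok":39}
After op 5 (add /p 2): {"iw":89,"ok":39,"p":2}
After op 6 (replace /p 64): {"iw":89,"ok":39,"p":64}
After op 7 (add /j 38): {"iw":89,"j":38,"ok":39,"p":64}
After op 8 (add /m 82): {"iw":89,"j":38,"m":82,"ok":39,"p":64}
After op 9 (add /j 8): {"iw":89,"j":8,"m":82,"ok":39,"p":64}
After op 10 (remove /ok): {"iw":89,"j":8,"m":82,"p":64}
After op 11 (add /iw 46): {"iw":46,"j":8,"m":82,"p":64}
Value at /j: 8

Answer: 8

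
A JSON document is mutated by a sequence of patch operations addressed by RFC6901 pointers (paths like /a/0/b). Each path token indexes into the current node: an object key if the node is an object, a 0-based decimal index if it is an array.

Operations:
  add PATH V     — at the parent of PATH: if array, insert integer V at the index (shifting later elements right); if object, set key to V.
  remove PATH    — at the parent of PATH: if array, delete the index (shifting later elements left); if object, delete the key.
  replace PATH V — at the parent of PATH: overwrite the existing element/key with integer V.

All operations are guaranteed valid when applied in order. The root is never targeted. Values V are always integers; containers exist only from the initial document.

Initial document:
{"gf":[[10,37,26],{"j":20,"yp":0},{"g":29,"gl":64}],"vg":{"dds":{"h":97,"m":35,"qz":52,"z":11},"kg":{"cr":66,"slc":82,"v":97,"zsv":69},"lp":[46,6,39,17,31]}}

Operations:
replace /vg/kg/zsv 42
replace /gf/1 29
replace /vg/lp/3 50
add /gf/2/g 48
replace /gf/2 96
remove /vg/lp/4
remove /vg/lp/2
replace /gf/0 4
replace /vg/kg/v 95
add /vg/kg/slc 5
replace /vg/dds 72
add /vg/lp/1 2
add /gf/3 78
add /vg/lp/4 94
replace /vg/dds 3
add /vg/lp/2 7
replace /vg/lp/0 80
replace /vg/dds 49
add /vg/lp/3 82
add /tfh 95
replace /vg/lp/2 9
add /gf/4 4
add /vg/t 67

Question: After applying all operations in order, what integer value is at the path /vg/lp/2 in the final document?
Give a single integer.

After op 1 (replace /vg/kg/zsv 42): {"gf":[[10,37,26],{"j":20,"yp":0},{"g":29,"gl":64}],"vg":{"dds":{"h":97,"m":35,"qz":52,"z":11},"kg":{"cr":66,"slc":82,"v":97,"zsv":42},"lp":[46,6,39,17,31]}}
After op 2 (replace /gf/1 29): {"gf":[[10,37,26],29,{"g":29,"gl":64}],"vg":{"dds":{"h":97,"m":35,"qz":52,"z":11},"kg":{"cr":66,"slc":82,"v":97,"zsv":42},"lp":[46,6,39,17,31]}}
After op 3 (replace /vg/lp/3 50): {"gf":[[10,37,26],29,{"g":29,"gl":64}],"vg":{"dds":{"h":97,"m":35,"qz":52,"z":11},"kg":{"cr":66,"slc":82,"v":97,"zsv":42},"lp":[46,6,39,50,31]}}
After op 4 (add /gf/2/g 48): {"gf":[[10,37,26],29,{"g":48,"gl":64}],"vg":{"dds":{"h":97,"m":35,"qz":52,"z":11},"kg":{"cr":66,"slc":82,"v":97,"zsv":42},"lp":[46,6,39,50,31]}}
After op 5 (replace /gf/2 96): {"gf":[[10,37,26],29,96],"vg":{"dds":{"h":97,"m":35,"qz":52,"z":11},"kg":{"cr":66,"slc":82,"v":97,"zsv":42},"lp":[46,6,39,50,31]}}
After op 6 (remove /vg/lp/4): {"gf":[[10,37,26],29,96],"vg":{"dds":{"h":97,"m":35,"qz":52,"z":11},"kg":{"cr":66,"slc":82,"v":97,"zsv":42},"lp":[46,6,39,50]}}
After op 7 (remove /vg/lp/2): {"gf":[[10,37,26],29,96],"vg":{"dds":{"h":97,"m":35,"qz":52,"z":11},"kg":{"cr":66,"slc":82,"v":97,"zsv":42},"lp":[46,6,50]}}
After op 8 (replace /gf/0 4): {"gf":[4,29,96],"vg":{"dds":{"h":97,"m":35,"qz":52,"z":11},"kg":{"cr":66,"slc":82,"v":97,"zsv":42},"lp":[46,6,50]}}
After op 9 (replace /vg/kg/v 95): {"gf":[4,29,96],"vg":{"dds":{"h":97,"m":35,"qz":52,"z":11},"kg":{"cr":66,"slc":82,"v":95,"zsv":42},"lp":[46,6,50]}}
After op 10 (add /vg/kg/slc 5): {"gf":[4,29,96],"vg":{"dds":{"h":97,"m":35,"qz":52,"z":11},"kg":{"cr":66,"slc":5,"v":95,"zsv":42},"lp":[46,6,50]}}
After op 11 (replace /vg/dds 72): {"gf":[4,29,96],"vg":{"dds":72,"kg":{"cr":66,"slc":5,"v":95,"zsv":42},"lp":[46,6,50]}}
After op 12 (add /vg/lp/1 2): {"gf":[4,29,96],"vg":{"dds":72,"kg":{"cr":66,"slc":5,"v":95,"zsv":42},"lp":[46,2,6,50]}}
After op 13 (add /gf/3 78): {"gf":[4,29,96,78],"vg":{"dds":72,"kg":{"cr":66,"slc":5,"v":95,"zsv":42},"lp":[46,2,6,50]}}
After op 14 (add /vg/lp/4 94): {"gf":[4,29,96,78],"vg":{"dds":72,"kg":{"cr":66,"slc":5,"v":95,"zsv":42},"lp":[46,2,6,50,94]}}
After op 15 (replace /vg/dds 3): {"gf":[4,29,96,78],"vg":{"dds":3,"kg":{"cr":66,"slc":5,"v":95,"zsv":42},"lp":[46,2,6,50,94]}}
After op 16 (add /vg/lp/2 7): {"gf":[4,29,96,78],"vg":{"dds":3,"kg":{"cr":66,"slc":5,"v":95,"zsv":42},"lp":[46,2,7,6,50,94]}}
After op 17 (replace /vg/lp/0 80): {"gf":[4,29,96,78],"vg":{"dds":3,"kg":{"cr":66,"slc":5,"v":95,"zsv":42},"lp":[80,2,7,6,50,94]}}
After op 18 (replace /vg/dds 49): {"gf":[4,29,96,78],"vg":{"dds":49,"kg":{"cr":66,"slc":5,"v":95,"zsv":42},"lp":[80,2,7,6,50,94]}}
After op 19 (add /vg/lp/3 82): {"gf":[4,29,96,78],"vg":{"dds":49,"kg":{"cr":66,"slc":5,"v":95,"zsv":42},"lp":[80,2,7,82,6,50,94]}}
After op 20 (add /tfh 95): {"gf":[4,29,96,78],"tfh":95,"vg":{"dds":49,"kg":{"cr":66,"slc":5,"v":95,"zsv":42},"lp":[80,2,7,82,6,50,94]}}
After op 21 (replace /vg/lp/2 9): {"gf":[4,29,96,78],"tfh":95,"vg":{"dds":49,"kg":{"cr":66,"slc":5,"v":95,"zsv":42},"lp":[80,2,9,82,6,50,94]}}
After op 22 (add /gf/4 4): {"gf":[4,29,96,78,4],"tfh":95,"vg":{"dds":49,"kg":{"cr":66,"slc":5,"v":95,"zsv":42},"lp":[80,2,9,82,6,50,94]}}
After op 23 (add /vg/t 67): {"gf":[4,29,96,78,4],"tfh":95,"vg":{"dds":49,"kg":{"cr":66,"slc":5,"v":95,"zsv":42},"lp":[80,2,9,82,6,50,94],"t":67}}
Value at /vg/lp/2: 9

Answer: 9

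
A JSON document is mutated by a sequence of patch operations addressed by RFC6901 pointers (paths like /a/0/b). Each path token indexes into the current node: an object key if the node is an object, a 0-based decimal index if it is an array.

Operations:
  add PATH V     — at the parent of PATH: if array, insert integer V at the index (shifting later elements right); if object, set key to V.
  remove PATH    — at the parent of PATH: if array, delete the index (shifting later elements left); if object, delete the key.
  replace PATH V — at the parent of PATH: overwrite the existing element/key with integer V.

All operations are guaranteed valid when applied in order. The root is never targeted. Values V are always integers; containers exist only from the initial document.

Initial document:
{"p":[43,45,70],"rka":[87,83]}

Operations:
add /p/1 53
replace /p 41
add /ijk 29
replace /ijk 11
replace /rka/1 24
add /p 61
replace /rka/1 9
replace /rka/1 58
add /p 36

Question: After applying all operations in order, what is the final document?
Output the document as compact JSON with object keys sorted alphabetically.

After op 1 (add /p/1 53): {"p":[43,53,45,70],"rka":[87,83]}
After op 2 (replace /p 41): {"p":41,"rka":[87,83]}
After op 3 (add /ijk 29): {"ijk":29,"p":41,"rka":[87,83]}
After op 4 (replace /ijk 11): {"ijk":11,"p":41,"rka":[87,83]}
After op 5 (replace /rka/1 24): {"ijk":11,"p":41,"rka":[87,24]}
After op 6 (add /p 61): {"ijk":11,"p":61,"rka":[87,24]}
After op 7 (replace /rka/1 9): {"ijk":11,"p":61,"rka":[87,9]}
After op 8 (replace /rka/1 58): {"ijk":11,"p":61,"rka":[87,58]}
After op 9 (add /p 36): {"ijk":11,"p":36,"rka":[87,58]}

Answer: {"ijk":11,"p":36,"rka":[87,58]}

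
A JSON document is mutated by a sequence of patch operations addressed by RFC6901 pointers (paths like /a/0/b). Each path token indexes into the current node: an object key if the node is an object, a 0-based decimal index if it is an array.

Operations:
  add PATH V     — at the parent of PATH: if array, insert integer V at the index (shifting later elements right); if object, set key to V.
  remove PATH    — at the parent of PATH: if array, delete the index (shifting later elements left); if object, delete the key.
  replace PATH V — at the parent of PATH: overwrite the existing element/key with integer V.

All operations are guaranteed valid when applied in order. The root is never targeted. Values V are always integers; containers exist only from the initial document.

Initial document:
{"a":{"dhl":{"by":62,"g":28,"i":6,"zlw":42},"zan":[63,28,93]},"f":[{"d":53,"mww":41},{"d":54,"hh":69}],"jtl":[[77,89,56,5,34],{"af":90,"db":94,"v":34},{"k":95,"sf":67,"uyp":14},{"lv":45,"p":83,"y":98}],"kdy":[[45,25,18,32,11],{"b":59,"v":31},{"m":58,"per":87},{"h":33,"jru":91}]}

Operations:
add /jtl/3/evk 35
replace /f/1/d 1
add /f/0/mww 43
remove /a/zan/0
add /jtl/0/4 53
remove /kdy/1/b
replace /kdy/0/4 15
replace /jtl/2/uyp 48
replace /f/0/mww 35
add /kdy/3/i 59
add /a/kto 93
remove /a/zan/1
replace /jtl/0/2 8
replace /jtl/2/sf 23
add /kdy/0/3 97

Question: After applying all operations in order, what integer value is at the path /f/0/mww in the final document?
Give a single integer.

Answer: 35

Derivation:
After op 1 (add /jtl/3/evk 35): {"a":{"dhl":{"by":62,"g":28,"i":6,"zlw":42},"zan":[63,28,93]},"f":[{"d":53,"mww":41},{"d":54,"hh":69}],"jtl":[[77,89,56,5,34],{"af":90,"db":94,"v":34},{"k":95,"sf":67,"uyp":14},{"evk":35,"lv":45,"p":83,"y":98}],"kdy":[[45,25,18,32,11],{"b":59,"v":31},{"m":58,"per":87},{"h":33,"jru":91}]}
After op 2 (replace /f/1/d 1): {"a":{"dhl":{"by":62,"g":28,"i":6,"zlw":42},"zan":[63,28,93]},"f":[{"d":53,"mww":41},{"d":1,"hh":69}],"jtl":[[77,89,56,5,34],{"af":90,"db":94,"v":34},{"k":95,"sf":67,"uyp":14},{"evk":35,"lv":45,"p":83,"y":98}],"kdy":[[45,25,18,32,11],{"b":59,"v":31},{"m":58,"per":87},{"h":33,"jru":91}]}
After op 3 (add /f/0/mww 43): {"a":{"dhl":{"by":62,"g":28,"i":6,"zlw":42},"zan":[63,28,93]},"f":[{"d":53,"mww":43},{"d":1,"hh":69}],"jtl":[[77,89,56,5,34],{"af":90,"db":94,"v":34},{"k":95,"sf":67,"uyp":14},{"evk":35,"lv":45,"p":83,"y":98}],"kdy":[[45,25,18,32,11],{"b":59,"v":31},{"m":58,"per":87},{"h":33,"jru":91}]}
After op 4 (remove /a/zan/0): {"a":{"dhl":{"by":62,"g":28,"i":6,"zlw":42},"zan":[28,93]},"f":[{"d":53,"mww":43},{"d":1,"hh":69}],"jtl":[[77,89,56,5,34],{"af":90,"db":94,"v":34},{"k":95,"sf":67,"uyp":14},{"evk":35,"lv":45,"p":83,"y":98}],"kdy":[[45,25,18,32,11],{"b":59,"v":31},{"m":58,"per":87},{"h":33,"jru":91}]}
After op 5 (add /jtl/0/4 53): {"a":{"dhl":{"by":62,"g":28,"i":6,"zlw":42},"zan":[28,93]},"f":[{"d":53,"mww":43},{"d":1,"hh":69}],"jtl":[[77,89,56,5,53,34],{"af":90,"db":94,"v":34},{"k":95,"sf":67,"uyp":14},{"evk":35,"lv":45,"p":83,"y":98}],"kdy":[[45,25,18,32,11],{"b":59,"v":31},{"m":58,"per":87},{"h":33,"jru":91}]}
After op 6 (remove /kdy/1/b): {"a":{"dhl":{"by":62,"g":28,"i":6,"zlw":42},"zan":[28,93]},"f":[{"d":53,"mww":43},{"d":1,"hh":69}],"jtl":[[77,89,56,5,53,34],{"af":90,"db":94,"v":34},{"k":95,"sf":67,"uyp":14},{"evk":35,"lv":45,"p":83,"y":98}],"kdy":[[45,25,18,32,11],{"v":31},{"m":58,"per":87},{"h":33,"jru":91}]}
After op 7 (replace /kdy/0/4 15): {"a":{"dhl":{"by":62,"g":28,"i":6,"zlw":42},"zan":[28,93]},"f":[{"d":53,"mww":43},{"d":1,"hh":69}],"jtl":[[77,89,56,5,53,34],{"af":90,"db":94,"v":34},{"k":95,"sf":67,"uyp":14},{"evk":35,"lv":45,"p":83,"y":98}],"kdy":[[45,25,18,32,15],{"v":31},{"m":58,"per":87},{"h":33,"jru":91}]}
After op 8 (replace /jtl/2/uyp 48): {"a":{"dhl":{"by":62,"g":28,"i":6,"zlw":42},"zan":[28,93]},"f":[{"d":53,"mww":43},{"d":1,"hh":69}],"jtl":[[77,89,56,5,53,34],{"af":90,"db":94,"v":34},{"k":95,"sf":67,"uyp":48},{"evk":35,"lv":45,"p":83,"y":98}],"kdy":[[45,25,18,32,15],{"v":31},{"m":58,"per":87},{"h":33,"jru":91}]}
After op 9 (replace /f/0/mww 35): {"a":{"dhl":{"by":62,"g":28,"i":6,"zlw":42},"zan":[28,93]},"f":[{"d":53,"mww":35},{"d":1,"hh":69}],"jtl":[[77,89,56,5,53,34],{"af":90,"db":94,"v":34},{"k":95,"sf":67,"uyp":48},{"evk":35,"lv":45,"p":83,"y":98}],"kdy":[[45,25,18,32,15],{"v":31},{"m":58,"per":87},{"h":33,"jru":91}]}
After op 10 (add /kdy/3/i 59): {"a":{"dhl":{"by":62,"g":28,"i":6,"zlw":42},"zan":[28,93]},"f":[{"d":53,"mww":35},{"d":1,"hh":69}],"jtl":[[77,89,56,5,53,34],{"af":90,"db":94,"v":34},{"k":95,"sf":67,"uyp":48},{"evk":35,"lv":45,"p":83,"y":98}],"kdy":[[45,25,18,32,15],{"v":31},{"m":58,"per":87},{"h":33,"i":59,"jru":91}]}
After op 11 (add /a/kto 93): {"a":{"dhl":{"by":62,"g":28,"i":6,"zlw":42},"kto":93,"zan":[28,93]},"f":[{"d":53,"mww":35},{"d":1,"hh":69}],"jtl":[[77,89,56,5,53,34],{"af":90,"db":94,"v":34},{"k":95,"sf":67,"uyp":48},{"evk":35,"lv":45,"p":83,"y":98}],"kdy":[[45,25,18,32,15],{"v":31},{"m":58,"per":87},{"h":33,"i":59,"jru":91}]}
After op 12 (remove /a/zan/1): {"a":{"dhl":{"by":62,"g":28,"i":6,"zlw":42},"kto":93,"zan":[28]},"f":[{"d":53,"mww":35},{"d":1,"hh":69}],"jtl":[[77,89,56,5,53,34],{"af":90,"db":94,"v":34},{"k":95,"sf":67,"uyp":48},{"evk":35,"lv":45,"p":83,"y":98}],"kdy":[[45,25,18,32,15],{"v":31},{"m":58,"per":87},{"h":33,"i":59,"jru":91}]}
After op 13 (replace /jtl/0/2 8): {"a":{"dhl":{"by":62,"g":28,"i":6,"zlw":42},"kto":93,"zan":[28]},"f":[{"d":53,"mww":35},{"d":1,"hh":69}],"jtl":[[77,89,8,5,53,34],{"af":90,"db":94,"v":34},{"k":95,"sf":67,"uyp":48},{"evk":35,"lv":45,"p":83,"y":98}],"kdy":[[45,25,18,32,15],{"v":31},{"m":58,"per":87},{"h":33,"i":59,"jru":91}]}
After op 14 (replace /jtl/2/sf 23): {"a":{"dhl":{"by":62,"g":28,"i":6,"zlw":42},"kto":93,"zan":[28]},"f":[{"d":53,"mww":35},{"d":1,"hh":69}],"jtl":[[77,89,8,5,53,34],{"af":90,"db":94,"v":34},{"k":95,"sf":23,"uyp":48},{"evk":35,"lv":45,"p":83,"y":98}],"kdy":[[45,25,18,32,15],{"v":31},{"m":58,"per":87},{"h":33,"i":59,"jru":91}]}
After op 15 (add /kdy/0/3 97): {"a":{"dhl":{"by":62,"g":28,"i":6,"zlw":42},"kto":93,"zan":[28]},"f":[{"d":53,"mww":35},{"d":1,"hh":69}],"jtl":[[77,89,8,5,53,34],{"af":90,"db":94,"v":34},{"k":95,"sf":23,"uyp":48},{"evk":35,"lv":45,"p":83,"y":98}],"kdy":[[45,25,18,97,32,15],{"v":31},{"m":58,"per":87},{"h":33,"i":59,"jru":91}]}
Value at /f/0/mww: 35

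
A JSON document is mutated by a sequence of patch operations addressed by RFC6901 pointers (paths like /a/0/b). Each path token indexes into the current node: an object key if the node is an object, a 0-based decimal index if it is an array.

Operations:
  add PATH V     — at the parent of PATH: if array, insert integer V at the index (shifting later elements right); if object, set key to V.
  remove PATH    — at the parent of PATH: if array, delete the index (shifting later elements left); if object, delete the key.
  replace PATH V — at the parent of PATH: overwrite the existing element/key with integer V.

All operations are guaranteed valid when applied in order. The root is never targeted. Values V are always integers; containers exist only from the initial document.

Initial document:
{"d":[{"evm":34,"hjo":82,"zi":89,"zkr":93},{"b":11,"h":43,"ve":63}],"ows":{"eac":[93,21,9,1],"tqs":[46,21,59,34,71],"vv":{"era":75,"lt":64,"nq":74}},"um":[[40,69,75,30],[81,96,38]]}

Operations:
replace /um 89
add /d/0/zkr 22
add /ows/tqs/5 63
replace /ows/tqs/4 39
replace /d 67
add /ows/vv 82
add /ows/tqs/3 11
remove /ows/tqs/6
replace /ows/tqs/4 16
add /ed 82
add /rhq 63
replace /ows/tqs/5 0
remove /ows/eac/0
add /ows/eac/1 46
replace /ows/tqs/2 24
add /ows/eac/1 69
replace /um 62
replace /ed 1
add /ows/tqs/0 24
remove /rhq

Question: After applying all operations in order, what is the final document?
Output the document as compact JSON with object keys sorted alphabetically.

After op 1 (replace /um 89): {"d":[{"evm":34,"hjo":82,"zi":89,"zkr":93},{"b":11,"h":43,"ve":63}],"ows":{"eac":[93,21,9,1],"tqs":[46,21,59,34,71],"vv":{"era":75,"lt":64,"nq":74}},"um":89}
After op 2 (add /d/0/zkr 22): {"d":[{"evm":34,"hjo":82,"zi":89,"zkr":22},{"b":11,"h":43,"ve":63}],"ows":{"eac":[93,21,9,1],"tqs":[46,21,59,34,71],"vv":{"era":75,"lt":64,"nq":74}},"um":89}
After op 3 (add /ows/tqs/5 63): {"d":[{"evm":34,"hjo":82,"zi":89,"zkr":22},{"b":11,"h":43,"ve":63}],"ows":{"eac":[93,21,9,1],"tqs":[46,21,59,34,71,63],"vv":{"era":75,"lt":64,"nq":74}},"um":89}
After op 4 (replace /ows/tqs/4 39): {"d":[{"evm":34,"hjo":82,"zi":89,"zkr":22},{"b":11,"h":43,"ve":63}],"ows":{"eac":[93,21,9,1],"tqs":[46,21,59,34,39,63],"vv":{"era":75,"lt":64,"nq":74}},"um":89}
After op 5 (replace /d 67): {"d":67,"ows":{"eac":[93,21,9,1],"tqs":[46,21,59,34,39,63],"vv":{"era":75,"lt":64,"nq":74}},"um":89}
After op 6 (add /ows/vv 82): {"d":67,"ows":{"eac":[93,21,9,1],"tqs":[46,21,59,34,39,63],"vv":82},"um":89}
After op 7 (add /ows/tqs/3 11): {"d":67,"ows":{"eac":[93,21,9,1],"tqs":[46,21,59,11,34,39,63],"vv":82},"um":89}
After op 8 (remove /ows/tqs/6): {"d":67,"ows":{"eac":[93,21,9,1],"tqs":[46,21,59,11,34,39],"vv":82},"um":89}
After op 9 (replace /ows/tqs/4 16): {"d":67,"ows":{"eac":[93,21,9,1],"tqs":[46,21,59,11,16,39],"vv":82},"um":89}
After op 10 (add /ed 82): {"d":67,"ed":82,"ows":{"eac":[93,21,9,1],"tqs":[46,21,59,11,16,39],"vv":82},"um":89}
After op 11 (add /rhq 63): {"d":67,"ed":82,"ows":{"eac":[93,21,9,1],"tqs":[46,21,59,11,16,39],"vv":82},"rhq":63,"um":89}
After op 12 (replace /ows/tqs/5 0): {"d":67,"ed":82,"ows":{"eac":[93,21,9,1],"tqs":[46,21,59,11,16,0],"vv":82},"rhq":63,"um":89}
After op 13 (remove /ows/eac/0): {"d":67,"ed":82,"ows":{"eac":[21,9,1],"tqs":[46,21,59,11,16,0],"vv":82},"rhq":63,"um":89}
After op 14 (add /ows/eac/1 46): {"d":67,"ed":82,"ows":{"eac":[21,46,9,1],"tqs":[46,21,59,11,16,0],"vv":82},"rhq":63,"um":89}
After op 15 (replace /ows/tqs/2 24): {"d":67,"ed":82,"ows":{"eac":[21,46,9,1],"tqs":[46,21,24,11,16,0],"vv":82},"rhq":63,"um":89}
After op 16 (add /ows/eac/1 69): {"d":67,"ed":82,"ows":{"eac":[21,69,46,9,1],"tqs":[46,21,24,11,16,0],"vv":82},"rhq":63,"um":89}
After op 17 (replace /um 62): {"d":67,"ed":82,"ows":{"eac":[21,69,46,9,1],"tqs":[46,21,24,11,16,0],"vv":82},"rhq":63,"um":62}
After op 18 (replace /ed 1): {"d":67,"ed":1,"ows":{"eac":[21,69,46,9,1],"tqs":[46,21,24,11,16,0],"vv":82},"rhq":63,"um":62}
After op 19 (add /ows/tqs/0 24): {"d":67,"ed":1,"ows":{"eac":[21,69,46,9,1],"tqs":[24,46,21,24,11,16,0],"vv":82},"rhq":63,"um":62}
After op 20 (remove /rhq): {"d":67,"ed":1,"ows":{"eac":[21,69,46,9,1],"tqs":[24,46,21,24,11,16,0],"vv":82},"um":62}

Answer: {"d":67,"ed":1,"ows":{"eac":[21,69,46,9,1],"tqs":[24,46,21,24,11,16,0],"vv":82},"um":62}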